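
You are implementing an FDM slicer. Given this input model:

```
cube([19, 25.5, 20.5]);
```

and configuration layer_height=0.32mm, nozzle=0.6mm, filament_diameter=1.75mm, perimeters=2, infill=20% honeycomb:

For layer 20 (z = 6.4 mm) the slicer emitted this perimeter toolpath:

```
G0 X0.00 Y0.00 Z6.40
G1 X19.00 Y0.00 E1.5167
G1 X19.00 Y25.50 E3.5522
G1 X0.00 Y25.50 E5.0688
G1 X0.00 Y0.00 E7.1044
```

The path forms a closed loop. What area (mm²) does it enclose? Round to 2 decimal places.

Apply the shoelace formula to the sequence of (X, Y) vertices; enclosed area = 484.50 mm².

484.50 mm²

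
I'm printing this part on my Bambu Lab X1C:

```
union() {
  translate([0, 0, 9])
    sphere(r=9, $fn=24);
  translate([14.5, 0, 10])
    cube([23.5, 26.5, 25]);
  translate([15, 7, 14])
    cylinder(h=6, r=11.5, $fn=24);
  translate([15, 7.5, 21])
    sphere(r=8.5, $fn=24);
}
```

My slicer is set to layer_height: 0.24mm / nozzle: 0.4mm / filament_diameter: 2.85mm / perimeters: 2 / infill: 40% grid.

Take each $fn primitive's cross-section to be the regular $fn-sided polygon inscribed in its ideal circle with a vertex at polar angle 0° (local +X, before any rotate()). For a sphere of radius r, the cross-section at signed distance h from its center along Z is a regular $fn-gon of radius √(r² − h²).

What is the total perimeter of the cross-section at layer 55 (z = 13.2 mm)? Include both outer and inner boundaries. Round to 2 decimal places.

152.82 mm

At z = 13.2 mm: the r=9 sphere contributes a regular 24-gon of circumradius √(9²−4.2²) = 7.960 (perimeter = 2·24·7.960·sin(180°/24) = 49.87 mm); the cube at (14.5, 0) (footprint 23.5×26.5) is included at this height (perimeter 100.00 mm); the cylinder at (15, 7) does not reach this height (z outside [14, 20]); the sphere at (15, 7.5): section is a regular 24-gon, circumradius = √(r²−h²) = √(8.5²−7.8²) = 3.378 (perimeter = 2·24·3.378·sin(180°/24) = 21.16 mm); Taking the union: the regions partially overlap (shared area 21.06 mm²), so the edge portions inside another operand are dropped and the merged outline is re-measured after clipping — boundary = 152.82 mm. Overall, the cross-section has 2 separate islands. Total boundary length (outer) = 152.82 mm.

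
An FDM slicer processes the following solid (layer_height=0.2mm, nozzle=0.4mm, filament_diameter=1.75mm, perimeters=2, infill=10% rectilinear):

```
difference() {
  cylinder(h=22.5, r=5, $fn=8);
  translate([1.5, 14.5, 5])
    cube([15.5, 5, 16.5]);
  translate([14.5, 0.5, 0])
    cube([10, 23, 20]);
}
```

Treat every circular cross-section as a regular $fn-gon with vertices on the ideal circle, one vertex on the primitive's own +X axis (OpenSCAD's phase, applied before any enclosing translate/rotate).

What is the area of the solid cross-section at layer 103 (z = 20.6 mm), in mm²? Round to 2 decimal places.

70.71 mm²

At z = 20.6 mm: the r=5 cylinder contributes a regular 8-gon of circumradius 5 (area = (8/2)·5.000²·sin(360°/8) = 70.71 mm²); the 15.5×5 cube at (1.5, 14.5) contributes its full rectangle (area 77.50 mm²); the cube at (14.5, 0.5) is not intersected at this z (z outside [0, 20]); After the difference (first − rest): starting from the r=5 cylinder (70.71 mm²), the 15.5×5 cube at (1.5, 14.5) misses the remaining region (no effect) — area = 70.71 mm². Overall, the cross-section is a single solid region. Net area = 70.71 mm².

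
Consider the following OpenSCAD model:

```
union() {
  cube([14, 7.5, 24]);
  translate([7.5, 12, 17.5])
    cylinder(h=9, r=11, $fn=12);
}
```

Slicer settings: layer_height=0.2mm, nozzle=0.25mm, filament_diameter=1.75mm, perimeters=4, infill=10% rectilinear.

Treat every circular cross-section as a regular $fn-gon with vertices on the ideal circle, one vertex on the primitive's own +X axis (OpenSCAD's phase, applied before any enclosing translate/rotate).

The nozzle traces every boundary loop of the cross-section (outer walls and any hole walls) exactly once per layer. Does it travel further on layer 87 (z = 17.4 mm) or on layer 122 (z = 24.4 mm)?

layer 122 (z = 24.4 mm)

Layer 87 (z = 17.4): the cube (footprint 14×7.5) is included at this height (perimeter 43.00 mm); the cylinder at (7.5, 12) is not intersected at this z (z outside [17.5, 26.5]); Merging all regions: only the 14×7.5 cube is present, so the union is just that shape — boundary = 43.00 mm. So its perimeter = 43.00 mm. Layer 122 (z = 24.4): the cube does not reach this height (z outside [0, 24]); the cylinder at (7.5, 12): section is a regular 12-gon, circumradius r=11 (perimeter = 2·12·11.000·sin(180°/12) = 68.33 mm); Merging all regions: only the r=11 cylinder at (7.5, 12) is present, so the union is just that shape — boundary = 68.33 mm. So its perimeter = 68.33 mm. Layer 122 is larger (68.33 vs 43.00 mm).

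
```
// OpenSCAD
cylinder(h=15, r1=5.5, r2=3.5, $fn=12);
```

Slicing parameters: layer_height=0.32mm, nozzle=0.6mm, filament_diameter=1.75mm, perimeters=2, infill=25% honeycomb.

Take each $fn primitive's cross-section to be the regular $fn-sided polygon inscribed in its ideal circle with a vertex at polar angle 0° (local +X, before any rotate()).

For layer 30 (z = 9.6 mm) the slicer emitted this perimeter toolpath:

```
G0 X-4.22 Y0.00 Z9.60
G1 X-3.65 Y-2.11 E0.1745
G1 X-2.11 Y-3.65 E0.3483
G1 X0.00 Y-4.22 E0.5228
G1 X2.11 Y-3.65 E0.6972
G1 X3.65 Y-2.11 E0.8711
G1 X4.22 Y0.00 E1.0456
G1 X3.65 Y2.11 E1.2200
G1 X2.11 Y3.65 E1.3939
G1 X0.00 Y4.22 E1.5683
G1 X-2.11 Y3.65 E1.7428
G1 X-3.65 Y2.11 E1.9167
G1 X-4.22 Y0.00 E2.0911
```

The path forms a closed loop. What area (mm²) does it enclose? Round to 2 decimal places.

53.36 mm²

Apply the shoelace formula to the sequence of (X, Y) vertices; enclosed area = 53.36 mm².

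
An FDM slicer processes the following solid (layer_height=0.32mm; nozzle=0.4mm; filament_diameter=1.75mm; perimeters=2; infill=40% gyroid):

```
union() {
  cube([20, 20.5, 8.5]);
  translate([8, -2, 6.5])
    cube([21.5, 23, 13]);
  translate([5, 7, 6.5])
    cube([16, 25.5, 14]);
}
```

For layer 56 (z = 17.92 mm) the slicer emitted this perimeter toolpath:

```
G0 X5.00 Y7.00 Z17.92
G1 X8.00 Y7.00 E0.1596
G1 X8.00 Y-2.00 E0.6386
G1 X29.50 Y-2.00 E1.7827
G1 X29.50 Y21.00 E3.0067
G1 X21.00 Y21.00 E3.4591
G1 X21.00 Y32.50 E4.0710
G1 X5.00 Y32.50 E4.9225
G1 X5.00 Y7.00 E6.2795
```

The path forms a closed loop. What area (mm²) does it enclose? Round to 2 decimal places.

Apply the shoelace formula to the sequence of (X, Y) vertices; enclosed area = 720.50 mm².

720.50 mm²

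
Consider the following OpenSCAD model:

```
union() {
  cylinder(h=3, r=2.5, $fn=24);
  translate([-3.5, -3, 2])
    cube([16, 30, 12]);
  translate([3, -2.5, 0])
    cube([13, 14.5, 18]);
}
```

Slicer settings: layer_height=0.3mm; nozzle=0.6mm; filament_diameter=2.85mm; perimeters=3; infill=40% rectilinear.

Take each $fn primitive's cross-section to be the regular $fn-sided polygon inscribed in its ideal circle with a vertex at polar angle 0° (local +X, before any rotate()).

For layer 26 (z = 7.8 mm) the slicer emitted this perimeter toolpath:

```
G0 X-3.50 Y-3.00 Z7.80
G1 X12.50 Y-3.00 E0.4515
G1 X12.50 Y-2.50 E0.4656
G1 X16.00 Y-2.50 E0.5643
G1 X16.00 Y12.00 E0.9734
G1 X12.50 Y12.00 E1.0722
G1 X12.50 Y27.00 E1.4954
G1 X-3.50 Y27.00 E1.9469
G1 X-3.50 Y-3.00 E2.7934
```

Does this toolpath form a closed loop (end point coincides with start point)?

yes

Start point (G0): (-3.50, -3.00). End point (last G1): the path returns to the start — closed.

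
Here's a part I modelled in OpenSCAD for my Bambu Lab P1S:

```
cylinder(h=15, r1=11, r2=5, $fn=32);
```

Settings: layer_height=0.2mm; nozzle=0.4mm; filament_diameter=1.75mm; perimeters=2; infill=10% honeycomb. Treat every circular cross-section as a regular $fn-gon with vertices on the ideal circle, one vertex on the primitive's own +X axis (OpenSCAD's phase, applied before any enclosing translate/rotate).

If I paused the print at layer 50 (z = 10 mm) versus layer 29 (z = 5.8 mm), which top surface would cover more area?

Layer 50 (z = 10): the cone (r1=11→r2=5) has section circumradius 7.000 here — a regular 32-gon (area = (32/2)·7.000²·sin(360°/32) = 152.95 mm²). So its area = 152.95 mm². Layer 29 (z = 5.8): the cone contributes a regular 32-gon of circumradius 8.680 (interpolated between r1=11 and r2=5 at t=0.387) (area = (32/2)·8.680²·sin(360°/32) = 235.18 mm²). So its area = 235.18 mm². Layer 29 is larger (235.18 vs 152.95 mm²).

layer 29 (z = 5.8 mm)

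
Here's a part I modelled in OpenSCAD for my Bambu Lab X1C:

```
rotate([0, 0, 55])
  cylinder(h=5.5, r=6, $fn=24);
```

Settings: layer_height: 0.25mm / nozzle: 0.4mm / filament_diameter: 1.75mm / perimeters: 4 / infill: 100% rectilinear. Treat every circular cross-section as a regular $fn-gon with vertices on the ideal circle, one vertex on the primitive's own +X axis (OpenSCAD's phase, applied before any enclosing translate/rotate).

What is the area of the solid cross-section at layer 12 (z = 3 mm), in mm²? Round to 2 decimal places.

At z = 3 mm: the r=6 cylinder contributes a regular 24-gon of circumradius 6 (area = (24/2)·6.000²·sin(360°/24) = 111.81 mm²); (whole slice rotated 55° about Z — lengths, areas and connectivity unchanged). Overall, the cross-section is a single solid region. Net area = 111.81 mm².

111.81 mm²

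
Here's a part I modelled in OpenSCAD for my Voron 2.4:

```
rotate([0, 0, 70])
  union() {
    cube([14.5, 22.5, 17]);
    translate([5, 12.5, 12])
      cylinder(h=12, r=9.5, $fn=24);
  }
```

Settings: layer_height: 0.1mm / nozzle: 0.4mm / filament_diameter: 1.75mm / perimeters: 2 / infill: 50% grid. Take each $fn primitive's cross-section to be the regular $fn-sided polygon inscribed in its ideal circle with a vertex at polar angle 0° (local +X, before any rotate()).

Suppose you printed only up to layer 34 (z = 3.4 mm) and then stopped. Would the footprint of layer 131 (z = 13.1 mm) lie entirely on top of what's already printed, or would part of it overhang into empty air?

Compare the two slices. At z = 3.4: the 14.5×22.5 cube contributes its full rectangle (area 326.25 mm²); the cylinder at (5, 12.5) is not intersected at this z (z outside [12, 24]); Combining (union): only the 14.5×22.5 cube is present, so the union is just that shape — area = 326.25 mm²; (rotated 70° about Z; rotation is an isometry so areas/perimeters/island counts are preserved). At z = 13.1: the cube is present — its section is the full 14.5×22.5 rectangle (area 326.25 mm²); the r=9.5 cylinder at (5, 12.5) contributes a regular 24-gon of circumradius 9.5 (area = (24/2)·9.500²·sin(360°/24) = 280.30 mm²); Taking the union: the regions partially overlap — summed areas 606.55 mm² minus the doubly-counted overlap 230.01 mm² gives 376.54 mm² — area = 376.54 mm²; (rotated 70° about Z; rotation is an isometry so areas/perimeters/island counts are preserved). Checking containment: at z = 13.1 the cross-section extends beyond the z = 3.4 cross-section by about 50.29 mm².

part overhangs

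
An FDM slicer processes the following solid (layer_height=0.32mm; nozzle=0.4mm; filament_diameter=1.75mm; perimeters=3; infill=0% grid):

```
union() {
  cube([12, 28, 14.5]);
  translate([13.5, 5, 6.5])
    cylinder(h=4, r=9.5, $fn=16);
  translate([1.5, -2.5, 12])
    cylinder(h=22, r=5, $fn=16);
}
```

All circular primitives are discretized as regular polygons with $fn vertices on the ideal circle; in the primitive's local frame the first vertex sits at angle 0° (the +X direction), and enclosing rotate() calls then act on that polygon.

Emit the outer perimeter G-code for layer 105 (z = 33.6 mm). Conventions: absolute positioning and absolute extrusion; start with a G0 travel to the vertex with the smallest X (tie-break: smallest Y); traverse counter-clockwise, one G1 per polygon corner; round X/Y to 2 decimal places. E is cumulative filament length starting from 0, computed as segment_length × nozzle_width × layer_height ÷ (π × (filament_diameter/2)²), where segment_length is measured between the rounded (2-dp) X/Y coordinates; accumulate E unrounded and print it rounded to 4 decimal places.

G0 X-3.50 Y-2.50 Z33.60
G1 X-3.12 Y-4.41 E0.1036
G1 X-2.04 Y-6.04 E0.2077
G1 X-0.41 Y-7.12 E0.3117
G1 X1.50 Y-7.50 E0.4154
G1 X3.41 Y-7.12 E0.5190
G1 X5.04 Y-6.04 E0.6231
G1 X6.12 Y-4.41 E0.7271
G1 X6.50 Y-2.50 E0.8308
G1 X6.12 Y-0.59 E0.9344
G1 X5.04 Y1.04 E1.0385
G1 X3.41 Y2.12 E1.1425
G1 X1.50 Y2.50 E1.2461
G1 X-0.41 Y2.12 E1.3498
G1 X-2.04 Y1.04 E1.4538
G1 X-3.12 Y-0.59 E1.5579
G1 X-3.50 Y-2.50 E1.6615

At z = 33.6 mm: the cube does not reach this height (z outside [0, 14.5]); the cylinder at (13.5, 5) is absent (z outside [6.5, 10.5]); the r=5 cylinder at (1.5, -2.5) contributes a regular 16-gon of circumradius 5; Combining (union): only the r=5 cylinder at (1.5, -2.5) is present, so the union is just that shape — 1 connected region. The outline is a single polygon with 16 vertices. Extrusion per mm of travel: 0.4 × 0.32 / (π × 0.875²) = 0.053216. Accumulating E over each segment gives final E = 1.6615.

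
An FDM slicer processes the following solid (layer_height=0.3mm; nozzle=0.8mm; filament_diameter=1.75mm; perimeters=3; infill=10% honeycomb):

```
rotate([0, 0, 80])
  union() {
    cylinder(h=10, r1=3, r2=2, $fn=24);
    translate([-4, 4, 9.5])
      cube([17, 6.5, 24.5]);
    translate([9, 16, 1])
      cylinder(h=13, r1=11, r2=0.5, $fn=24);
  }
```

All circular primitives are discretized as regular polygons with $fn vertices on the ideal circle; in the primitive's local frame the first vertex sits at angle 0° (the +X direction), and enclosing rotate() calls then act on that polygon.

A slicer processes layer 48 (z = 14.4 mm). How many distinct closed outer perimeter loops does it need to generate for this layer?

At z = 14.4 mm: the cone does not reach this height (z outside [0, 10]); the cube at (-4, 4) (footprint 17×6.5) is included at this height; the cone at (9, 16) is absent (z outside [1, 14]); Merging all regions: only the 17×6.5 cube at (-4, 4) is present, so the union is just that shape — 1 connected region; (whole slice rotated 80° about Z — lengths, areas and connectivity unchanged). The result has 1 disconnected region.

1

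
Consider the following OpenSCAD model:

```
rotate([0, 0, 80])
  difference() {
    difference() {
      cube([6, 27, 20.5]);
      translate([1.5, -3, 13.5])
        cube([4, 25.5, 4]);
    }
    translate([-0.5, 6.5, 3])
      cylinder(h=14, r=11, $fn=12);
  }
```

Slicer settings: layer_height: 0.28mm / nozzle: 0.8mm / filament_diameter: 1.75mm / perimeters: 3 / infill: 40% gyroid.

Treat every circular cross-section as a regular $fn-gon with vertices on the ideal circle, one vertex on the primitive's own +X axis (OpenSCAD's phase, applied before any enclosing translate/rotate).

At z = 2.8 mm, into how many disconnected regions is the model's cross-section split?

At z = 2.8 mm: the cube is present — its section is the full 6×27 rectangle; the cube at (1.5, -3) is not intersected at this z (z outside [13.5, 17.5]); After the difference (first − rest): none of the subtracted shapes is present at this height, so the 6×27 cube is unchanged — 1 connected region; the cylinder at (-0.5, 6.5) does not reach this height (z outside [3, 17]); After the difference (first − rest): none of the subtracted shapes is present at this height, so that combined region is unchanged — 1 connected region; (rotated 80° about Z; rotation is an isometry so areas/perimeters/island counts are preserved). The result has 1 disconnected region.

1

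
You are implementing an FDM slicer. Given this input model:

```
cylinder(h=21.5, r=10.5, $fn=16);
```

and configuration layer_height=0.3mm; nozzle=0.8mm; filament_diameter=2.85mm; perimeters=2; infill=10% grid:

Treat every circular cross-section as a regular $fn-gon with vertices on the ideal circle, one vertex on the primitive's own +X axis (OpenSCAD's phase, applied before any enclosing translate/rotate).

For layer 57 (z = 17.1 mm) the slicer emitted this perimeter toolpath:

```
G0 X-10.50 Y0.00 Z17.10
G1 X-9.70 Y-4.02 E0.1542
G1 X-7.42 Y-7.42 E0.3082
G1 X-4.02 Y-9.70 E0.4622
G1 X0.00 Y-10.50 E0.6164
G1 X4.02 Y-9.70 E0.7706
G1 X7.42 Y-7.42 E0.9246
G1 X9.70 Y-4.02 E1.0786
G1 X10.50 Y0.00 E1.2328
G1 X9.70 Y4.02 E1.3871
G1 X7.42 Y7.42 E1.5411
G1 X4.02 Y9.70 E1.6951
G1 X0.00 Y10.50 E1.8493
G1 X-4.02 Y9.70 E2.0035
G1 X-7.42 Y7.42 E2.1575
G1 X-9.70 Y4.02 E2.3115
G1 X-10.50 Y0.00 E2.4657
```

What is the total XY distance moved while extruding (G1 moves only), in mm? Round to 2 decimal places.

Sum the Euclidean lengths of each G1 segment: total = 65.54 mm.

65.54 mm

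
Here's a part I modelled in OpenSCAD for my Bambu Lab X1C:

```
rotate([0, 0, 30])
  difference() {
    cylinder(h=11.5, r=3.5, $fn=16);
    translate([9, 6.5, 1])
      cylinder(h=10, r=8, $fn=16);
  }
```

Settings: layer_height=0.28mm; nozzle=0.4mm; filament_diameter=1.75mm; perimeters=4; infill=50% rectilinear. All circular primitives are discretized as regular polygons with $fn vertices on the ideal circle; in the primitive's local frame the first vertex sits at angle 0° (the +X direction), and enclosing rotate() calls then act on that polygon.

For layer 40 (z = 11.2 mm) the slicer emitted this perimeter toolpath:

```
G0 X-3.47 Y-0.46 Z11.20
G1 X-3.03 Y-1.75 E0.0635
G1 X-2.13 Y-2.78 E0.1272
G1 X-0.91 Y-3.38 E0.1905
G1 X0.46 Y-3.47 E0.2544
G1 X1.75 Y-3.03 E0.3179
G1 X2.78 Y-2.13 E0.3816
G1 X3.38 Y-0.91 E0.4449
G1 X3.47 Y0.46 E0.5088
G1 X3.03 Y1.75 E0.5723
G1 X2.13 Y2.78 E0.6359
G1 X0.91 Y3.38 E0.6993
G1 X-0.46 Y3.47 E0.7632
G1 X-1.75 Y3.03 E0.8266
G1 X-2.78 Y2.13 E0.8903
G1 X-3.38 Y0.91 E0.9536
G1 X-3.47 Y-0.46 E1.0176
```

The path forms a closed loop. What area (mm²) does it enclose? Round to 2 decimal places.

Apply the shoelace formula to the sequence of (X, Y) vertices; enclosed area = 37.51 mm².

37.51 mm²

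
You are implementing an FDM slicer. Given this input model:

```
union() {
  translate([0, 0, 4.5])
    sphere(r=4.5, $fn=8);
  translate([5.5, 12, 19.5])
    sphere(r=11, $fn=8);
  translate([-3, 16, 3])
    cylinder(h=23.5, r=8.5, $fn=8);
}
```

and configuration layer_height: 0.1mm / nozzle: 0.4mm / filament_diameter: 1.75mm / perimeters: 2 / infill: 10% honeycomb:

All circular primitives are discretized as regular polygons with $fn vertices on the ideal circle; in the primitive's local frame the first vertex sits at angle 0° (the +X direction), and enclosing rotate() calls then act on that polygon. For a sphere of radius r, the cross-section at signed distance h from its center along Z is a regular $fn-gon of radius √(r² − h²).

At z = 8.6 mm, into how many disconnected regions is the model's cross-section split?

At z = 8.6 mm: the sphere: section is a regular 8-gon, circumradius = √(r²−h²) = √(4.5²−4.1²) = 1.855; the sphere at (5.5, 12): section is a regular 8-gon, circumradius = √(r²−h²) = √(11²−10.9²) = 1.480; the cylinder at (-3, 16): section is a regular 8-gon, circumradius r=8.5; Taking the union: the 3 present regions are separate (no shared area or edge), so areas and boundary lengths simply add and each stays a separate island — 3 connected regions. The result has 3 disconnected regions.

3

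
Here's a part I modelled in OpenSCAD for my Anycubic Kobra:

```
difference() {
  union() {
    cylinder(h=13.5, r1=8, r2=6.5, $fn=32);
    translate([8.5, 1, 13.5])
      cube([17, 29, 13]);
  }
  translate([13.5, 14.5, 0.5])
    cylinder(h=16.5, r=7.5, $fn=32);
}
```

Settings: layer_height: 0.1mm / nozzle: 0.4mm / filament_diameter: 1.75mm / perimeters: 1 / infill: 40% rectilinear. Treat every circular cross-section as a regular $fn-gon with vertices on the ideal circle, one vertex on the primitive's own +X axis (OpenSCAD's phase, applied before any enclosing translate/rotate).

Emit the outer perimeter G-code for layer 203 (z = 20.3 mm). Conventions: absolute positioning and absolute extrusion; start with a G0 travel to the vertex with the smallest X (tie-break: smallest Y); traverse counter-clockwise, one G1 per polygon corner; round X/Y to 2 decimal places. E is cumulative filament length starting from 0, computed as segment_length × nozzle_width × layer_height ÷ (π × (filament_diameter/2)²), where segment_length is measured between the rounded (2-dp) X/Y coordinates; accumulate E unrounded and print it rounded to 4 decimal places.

At z = 20.3 mm: the cone is absent (z outside [0, 13.5]); the cube at (8.5, 1) is present — its section is the full 17×29 rectangle; Merging all regions: only the 17×29 cube at (8.5, 1) is present, so the union is just that shape — 1 connected region; the cylinder at (13.5, 14.5) does not reach this height (z outside [0.5, 17]); After the difference (first − rest): none of the subtracted shapes is present at this height, so the result so far is unchanged — 1 connected region. The outline is a single polygon with 4 vertices. Extrusion per mm of travel: 0.4 × 0.1 / (π × 0.875²) = 0.016630. Accumulating E over each segment gives final E = 1.5300.

G0 X8.50 Y1.00 Z20.30
G1 X25.50 Y1.00 E0.2827
G1 X25.50 Y30.00 E0.7650
G1 X8.50 Y30.00 E1.0477
G1 X8.50 Y1.00 E1.5300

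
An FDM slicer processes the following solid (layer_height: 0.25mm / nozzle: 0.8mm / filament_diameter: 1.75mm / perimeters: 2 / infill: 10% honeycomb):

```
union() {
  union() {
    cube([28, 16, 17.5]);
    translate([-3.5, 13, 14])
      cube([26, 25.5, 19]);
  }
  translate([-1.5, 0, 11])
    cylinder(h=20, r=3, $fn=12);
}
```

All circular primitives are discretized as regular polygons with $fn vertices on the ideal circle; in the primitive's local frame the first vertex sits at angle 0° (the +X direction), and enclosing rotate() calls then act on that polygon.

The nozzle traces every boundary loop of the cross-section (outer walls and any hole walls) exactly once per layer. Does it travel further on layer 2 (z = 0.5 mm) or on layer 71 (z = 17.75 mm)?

Layer 2 (z = 0.5): the cube is present — its section is the full 28×16 rectangle (perimeter 88.00 mm); the cube at (-3.5, 13) is not intersected at this z (z outside [14, 33]); Combining (union): only the 28×16 cube is present, so the union is just that shape — boundary = 88.00 mm; the cylinder at (-1.5, 0) does not reach this height (z outside [11, 31]); Taking the union: only that combined region is present, so the union is just that shape — boundary = 88.00 mm. So its perimeter = 88.00 mm. Layer 71 (z = 17.75): the cube does not reach this height (z outside [0, 17.5]); the cube at (-3.5, 13) (footprint 26×25.5) is included at this height (perimeter 103.00 mm); Combining (union): only the 26×25.5 cube at (-3.5, 13) is present, so the union is just that shape — boundary = 103.00 mm; the r=3 cylinder at (-1.5, 0) gives a regular 12-gon of circumradius 3 (constant along its height) (perimeter = 2·12·3.000·sin(180°/12) = 18.63 mm); Combining (union): the 2 present regions are separate (no shared area or edge), so areas and boundary lengths simply add and each stays a separate island — boundary = 121.63 mm. So its perimeter = 121.63 mm. Layer 71 is larger (121.63 vs 88.00 mm).

layer 71 (z = 17.75 mm)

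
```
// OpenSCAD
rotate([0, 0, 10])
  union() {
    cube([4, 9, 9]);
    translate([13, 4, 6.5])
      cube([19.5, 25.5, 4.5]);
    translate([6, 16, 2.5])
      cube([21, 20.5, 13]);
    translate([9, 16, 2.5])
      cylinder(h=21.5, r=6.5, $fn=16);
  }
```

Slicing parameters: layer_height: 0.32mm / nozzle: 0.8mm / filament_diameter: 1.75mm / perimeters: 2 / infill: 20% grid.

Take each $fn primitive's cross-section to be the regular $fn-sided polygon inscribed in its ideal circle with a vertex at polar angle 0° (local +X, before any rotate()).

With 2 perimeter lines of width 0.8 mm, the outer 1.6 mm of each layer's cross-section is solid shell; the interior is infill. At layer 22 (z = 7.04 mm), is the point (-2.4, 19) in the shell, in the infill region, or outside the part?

outside

At z = 7.04 mm: the cube is present — its section is the full 4×9 rectangle; the cube at (13, 4) (footprint 19.5×25.5) is included at this height; the cube at (6, 16) is present — its section is the full 21×20.5 rectangle; the cylinder at (9, 16): section is a regular 16-gon, circumradius r=6.5; Merging all regions: the regions partially overlap (shared area 248.34 mm²), so overlapping operands fuse into one piece — 2 connected regions; (whole slice rotated 10° about Z — lengths, areas and connectivity unchanged). Overall, the cross-section has 2 separate islands. Undo the 10° rotation: the query point maps to (0.936, 19.128) in the un-rotated model frame. The nearest boundary edge runs (2.50, 16.00)→(2.99, 18.49); distance from the point to it = 2.16 mm. The point is not inside any of the regions above, so it lies outside the cross-section (2.16 mm from the nearest boundary).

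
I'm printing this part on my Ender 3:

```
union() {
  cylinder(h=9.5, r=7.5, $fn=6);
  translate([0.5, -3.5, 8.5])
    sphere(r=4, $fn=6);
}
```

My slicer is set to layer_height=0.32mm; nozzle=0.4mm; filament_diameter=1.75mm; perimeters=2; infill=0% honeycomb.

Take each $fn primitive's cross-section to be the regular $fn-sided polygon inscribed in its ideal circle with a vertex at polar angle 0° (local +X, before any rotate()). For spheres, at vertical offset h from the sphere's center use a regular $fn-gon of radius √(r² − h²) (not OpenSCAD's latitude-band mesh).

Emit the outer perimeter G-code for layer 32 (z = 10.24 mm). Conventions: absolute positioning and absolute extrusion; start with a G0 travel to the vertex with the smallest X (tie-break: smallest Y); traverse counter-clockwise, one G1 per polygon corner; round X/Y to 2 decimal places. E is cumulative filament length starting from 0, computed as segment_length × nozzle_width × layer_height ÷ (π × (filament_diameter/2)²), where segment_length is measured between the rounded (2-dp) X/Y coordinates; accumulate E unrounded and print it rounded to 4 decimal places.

G0 X-3.10 Y-3.50 Z10.24
G1 X-1.30 Y-6.62 E0.1917
G1 X2.30 Y-6.62 E0.3833
G1 X4.10 Y-3.50 E0.5749
G1 X2.30 Y-0.38 E0.7666
G1 X-1.30 Y-0.38 E0.9582
G1 X-3.10 Y-3.50 E1.1499

At z = 10.24 mm: the cylinder does not reach this height (z outside [0, 9.5]); the r=4 sphere at (0.5, -3.5) contributes a regular 6-gon of circumradius √(4²−1.74²) = 3.602; Merging all regions: only the r=4 sphere at (0.5, -3.5) is present, so the union is just that shape — 1 connected region. The outline is a single polygon with 6 vertices. Extrusion per mm of travel: 0.4 × 0.32 / (π × 0.875²) = 0.053216. Accumulating E over each segment gives final E = 1.1499.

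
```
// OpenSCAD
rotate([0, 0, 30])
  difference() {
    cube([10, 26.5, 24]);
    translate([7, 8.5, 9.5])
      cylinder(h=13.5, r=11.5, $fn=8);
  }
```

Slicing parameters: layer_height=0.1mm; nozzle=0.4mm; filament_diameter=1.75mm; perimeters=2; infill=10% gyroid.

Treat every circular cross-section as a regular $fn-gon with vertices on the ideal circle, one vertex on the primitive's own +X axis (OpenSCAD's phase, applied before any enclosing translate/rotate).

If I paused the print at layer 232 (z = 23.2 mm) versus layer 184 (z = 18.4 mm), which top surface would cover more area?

Layer 232 (z = 23.2): the cube is present — its section is the full 10×26.5 rectangle (area 265.00 mm²); the cylinder at (7, 8.5) does not reach this height (z outside [9.5, 23]); Subtracting the remaining from the first: none of the subtracted shapes is present at this height, so the 10×26.5 cube is unchanged — area = 265.00 mm²; (whole slice rotated 30° about Z — lengths, areas and connectivity unchanged). So its area = 265.00 mm². Layer 184 (z = 18.4): the cube is present — its section is the full 10×26.5 rectangle (area 265.00 mm²); the r=11.5 cylinder at (7, 8.5) gives a regular 8-gon of circumradius 11.5 (constant along its height) (area = (8/2)·11.500²·sin(360°/8) = 374.06 mm²); Subtracting the remaining from the first: starting from the 10×26.5 cube (265.00 mm²), the r=11.5 cylinder at (7, 8.5) partially overlaps it — only the 187.99 mm² overlap (of its 374.06 mm²) is removed, clipping the outline — area = 77.01 mm²; (whole slice rotated 30° about Z — lengths, areas and connectivity unchanged). So its area = 77.01 mm². Layer 232 is larger (265.00 vs 77.01 mm²).

layer 232 (z = 23.2 mm)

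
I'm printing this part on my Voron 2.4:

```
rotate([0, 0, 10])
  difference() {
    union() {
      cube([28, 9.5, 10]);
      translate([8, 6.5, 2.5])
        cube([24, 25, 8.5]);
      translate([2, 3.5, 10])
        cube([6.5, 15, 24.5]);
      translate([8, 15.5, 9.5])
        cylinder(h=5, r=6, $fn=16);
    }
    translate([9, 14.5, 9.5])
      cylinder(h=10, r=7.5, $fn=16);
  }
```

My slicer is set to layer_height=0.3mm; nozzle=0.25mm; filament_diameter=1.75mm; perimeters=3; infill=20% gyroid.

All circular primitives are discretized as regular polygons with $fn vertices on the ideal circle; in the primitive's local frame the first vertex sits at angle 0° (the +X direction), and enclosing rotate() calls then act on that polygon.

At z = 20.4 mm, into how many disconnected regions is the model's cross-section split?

1

At z = 20.4 mm: the cube is absent (z outside [0, 10]); the cube at (8, 6.5) is not intersected at this z (z outside [2.5, 11]); the cube at (2, 3.5) (footprint 6.5×15) is included at this height; the cylinder at (8, 15.5) is absent (z outside [9.5, 14.5]); Merging all regions: only the 6.5×15 cube at (2, 3.5) is present, so the union is just that shape — 1 connected region; the cylinder at (9, 14.5) is not intersected at this z (z outside [9.5, 19.5]); Subtracting the remaining from the first: none of the subtracted shapes is present at this height, so that combined region is unchanged — 1 connected region; (whole slice rotated 10° about Z — lengths, areas and connectivity unchanged). The result has 1 disconnected region.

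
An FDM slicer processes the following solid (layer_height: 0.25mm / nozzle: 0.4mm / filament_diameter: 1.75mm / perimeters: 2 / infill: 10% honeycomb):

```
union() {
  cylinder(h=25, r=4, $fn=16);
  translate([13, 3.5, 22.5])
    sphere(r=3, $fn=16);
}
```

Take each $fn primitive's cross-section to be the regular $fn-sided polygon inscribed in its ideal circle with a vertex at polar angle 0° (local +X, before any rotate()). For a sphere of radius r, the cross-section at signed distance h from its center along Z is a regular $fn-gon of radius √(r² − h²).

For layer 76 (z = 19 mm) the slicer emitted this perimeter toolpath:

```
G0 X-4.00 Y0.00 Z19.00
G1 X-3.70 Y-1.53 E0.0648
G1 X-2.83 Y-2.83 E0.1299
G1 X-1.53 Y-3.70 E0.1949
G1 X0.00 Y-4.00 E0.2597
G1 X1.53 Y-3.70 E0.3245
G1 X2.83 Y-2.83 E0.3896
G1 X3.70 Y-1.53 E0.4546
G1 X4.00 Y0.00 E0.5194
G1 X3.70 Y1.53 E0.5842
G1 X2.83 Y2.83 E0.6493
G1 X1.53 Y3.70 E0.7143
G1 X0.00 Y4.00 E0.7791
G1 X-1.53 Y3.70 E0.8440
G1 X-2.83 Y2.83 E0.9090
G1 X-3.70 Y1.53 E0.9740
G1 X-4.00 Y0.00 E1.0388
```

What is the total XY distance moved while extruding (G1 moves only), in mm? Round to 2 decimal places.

24.99 mm

Sum the Euclidean lengths of each G1 segment: total = 24.99 mm.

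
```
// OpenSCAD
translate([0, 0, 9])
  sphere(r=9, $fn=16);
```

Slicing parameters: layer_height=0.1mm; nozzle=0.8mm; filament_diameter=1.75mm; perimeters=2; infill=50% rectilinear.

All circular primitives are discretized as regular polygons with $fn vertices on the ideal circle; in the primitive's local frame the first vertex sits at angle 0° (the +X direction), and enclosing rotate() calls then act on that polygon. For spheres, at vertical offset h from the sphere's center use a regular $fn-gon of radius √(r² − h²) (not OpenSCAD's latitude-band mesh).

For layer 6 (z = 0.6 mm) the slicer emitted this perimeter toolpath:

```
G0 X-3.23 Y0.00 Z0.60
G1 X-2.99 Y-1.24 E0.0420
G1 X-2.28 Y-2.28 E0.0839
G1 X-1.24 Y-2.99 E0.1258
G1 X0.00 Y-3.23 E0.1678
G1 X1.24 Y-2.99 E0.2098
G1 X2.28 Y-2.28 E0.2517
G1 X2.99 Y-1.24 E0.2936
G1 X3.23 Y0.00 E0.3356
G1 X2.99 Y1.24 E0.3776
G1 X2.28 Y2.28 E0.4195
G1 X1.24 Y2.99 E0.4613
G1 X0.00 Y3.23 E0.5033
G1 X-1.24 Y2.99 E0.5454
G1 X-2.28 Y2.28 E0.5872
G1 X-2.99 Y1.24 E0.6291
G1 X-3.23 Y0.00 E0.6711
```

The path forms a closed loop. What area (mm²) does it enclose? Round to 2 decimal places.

Apply the shoelace formula to the sequence of (X, Y) vertices; enclosed area = 31.98 mm².

31.98 mm²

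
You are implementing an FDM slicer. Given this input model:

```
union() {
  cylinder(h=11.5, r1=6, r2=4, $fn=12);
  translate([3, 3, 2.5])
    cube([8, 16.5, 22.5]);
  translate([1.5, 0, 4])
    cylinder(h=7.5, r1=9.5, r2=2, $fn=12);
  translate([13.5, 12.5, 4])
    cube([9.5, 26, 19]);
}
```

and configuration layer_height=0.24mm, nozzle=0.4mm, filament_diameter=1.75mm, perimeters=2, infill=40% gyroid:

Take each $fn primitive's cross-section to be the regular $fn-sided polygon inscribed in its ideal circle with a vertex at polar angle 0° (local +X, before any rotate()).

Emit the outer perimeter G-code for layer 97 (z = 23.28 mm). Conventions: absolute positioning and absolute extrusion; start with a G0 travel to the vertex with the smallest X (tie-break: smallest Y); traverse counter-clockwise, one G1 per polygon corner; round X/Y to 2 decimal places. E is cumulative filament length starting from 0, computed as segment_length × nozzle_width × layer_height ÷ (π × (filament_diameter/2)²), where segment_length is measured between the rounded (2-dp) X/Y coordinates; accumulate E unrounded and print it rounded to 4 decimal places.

At z = 23.28 mm: the cone is not intersected at this z (z outside [0, 11.5]); the cube at (3, 3) is present — its section is the full 8×16.5 rectangle; the cone at (1.5, 0) is not intersected at this z (z outside [4, 11.5]); the cube at (13.5, 12.5) does not reach this height (z outside [4, 23]); Merging all regions: only the 8×16.5 cube at (3, 3) is present, so the union is just that shape — 1 connected region. The outline is a single polygon with 4 vertices. Extrusion per mm of travel: 0.4 × 0.24 / (π × 0.875²) = 0.039912. Accumulating E over each segment gives final E = 1.9557.

G0 X3.00 Y3.00 Z23.28
G1 X11.00 Y3.00 E0.3193
G1 X11.00 Y19.50 E0.9778
G1 X3.00 Y19.50 E1.2971
G1 X3.00 Y3.00 E1.9557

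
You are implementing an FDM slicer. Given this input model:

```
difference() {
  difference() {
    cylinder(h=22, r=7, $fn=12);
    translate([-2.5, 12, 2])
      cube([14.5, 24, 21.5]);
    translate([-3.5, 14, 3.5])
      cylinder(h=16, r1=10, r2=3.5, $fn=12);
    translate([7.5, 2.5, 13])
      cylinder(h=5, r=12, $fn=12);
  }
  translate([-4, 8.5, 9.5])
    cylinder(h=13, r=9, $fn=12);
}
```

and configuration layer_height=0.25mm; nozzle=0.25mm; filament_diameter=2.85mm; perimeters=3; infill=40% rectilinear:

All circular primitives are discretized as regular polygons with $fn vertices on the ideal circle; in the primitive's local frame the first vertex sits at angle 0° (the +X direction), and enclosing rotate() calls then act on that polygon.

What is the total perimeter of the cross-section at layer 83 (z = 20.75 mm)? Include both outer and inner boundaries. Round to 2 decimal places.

At z = 20.75 mm: the r=7 cylinder contributes a regular 12-gon of circumradius 7 (perimeter = 2·12·7.000·sin(180°/12) = 43.48 mm); the cube at (-2.5, 12) is present — its section is the full 14.5×24 rectangle (perimeter 77.00 mm); the cone at (-3.5, 14) does not reach this height (z outside [3.5, 19.5]); the cylinder at (7.5, 2.5) does not reach this height (z outside [13, 18]); Taking the first minus the rest: starting from the r=7 cylinder, the 14.5×24 cube at (-2.5, 12) misses the remaining region (no effect) — boundary = 43.48 mm; the r=9 cylinder at (-4, 8.5) gives a regular 12-gon of circumradius 9 (constant along its height) (perimeter = 2·12·9.000·sin(180°/12) = 55.90 mm); Taking the first minus the rest: starting from the result so far, the r=9 cylinder at (-4, 8.5) partially overlaps it — only the 53.77 mm² overlap (of its 243.00 mm²) is removed, clipping the outline — boundary = 42.12 mm. Overall, the cross-section is a single solid region. Total boundary length (outer) = 42.12 mm.

42.12 mm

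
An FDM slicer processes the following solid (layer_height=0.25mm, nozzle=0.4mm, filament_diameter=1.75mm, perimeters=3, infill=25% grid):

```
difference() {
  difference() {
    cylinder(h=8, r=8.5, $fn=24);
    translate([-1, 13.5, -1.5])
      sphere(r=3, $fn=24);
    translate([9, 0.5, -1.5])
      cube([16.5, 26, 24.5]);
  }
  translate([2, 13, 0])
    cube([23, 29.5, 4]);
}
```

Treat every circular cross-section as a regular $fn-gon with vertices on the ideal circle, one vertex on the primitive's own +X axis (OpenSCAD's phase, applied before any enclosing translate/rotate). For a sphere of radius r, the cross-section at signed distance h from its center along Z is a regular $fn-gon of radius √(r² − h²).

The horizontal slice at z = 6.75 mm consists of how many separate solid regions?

1

At z = 6.75 mm: the r=8.5 cylinder gives a regular 24-gon of circumradius 8.5 (constant along its height); the sphere at (-1, 13.5) does not reach this height (|z−center|=8.250 > r=3); the cube at (9, 0.5) is present — its section is the full 16.5×26 rectangle; After the difference (first − rest): starting from the r=8.5 cylinder, the 16.5×26 cube at (9, 0.5) misses the remaining region (no effect) — 1 connected region; the cube at (2, 13) is not intersected at this z (z outside [0, 4]); Subtracting the remaining from the first: none of the subtracted shapes is present at this height, so the result so far is unchanged — 1 connected region. The result has 1 disconnected region.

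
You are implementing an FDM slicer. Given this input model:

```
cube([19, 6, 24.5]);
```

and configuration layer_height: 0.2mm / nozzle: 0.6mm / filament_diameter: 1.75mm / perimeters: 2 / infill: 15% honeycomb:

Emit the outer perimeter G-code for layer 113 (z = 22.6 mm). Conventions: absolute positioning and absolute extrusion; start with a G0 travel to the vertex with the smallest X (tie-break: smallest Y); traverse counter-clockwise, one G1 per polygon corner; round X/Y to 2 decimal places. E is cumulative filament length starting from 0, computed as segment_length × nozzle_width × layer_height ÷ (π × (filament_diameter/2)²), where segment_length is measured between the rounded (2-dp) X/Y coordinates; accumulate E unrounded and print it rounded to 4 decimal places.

At z = 22.6 mm: the 19×6 cube contributes its full rectangle. The outline is a single polygon with 4 vertices. Extrusion per mm of travel: 0.6 × 0.2 / (π × 0.875²) = 0.049890. Accumulating E over each segment gives final E = 2.4945.

G0 X0.00 Y0.00 Z22.60
G1 X19.00 Y0.00 E0.9479
G1 X19.00 Y6.00 E1.2473
G1 X0.00 Y6.00 E2.1952
G1 X0.00 Y0.00 E2.4945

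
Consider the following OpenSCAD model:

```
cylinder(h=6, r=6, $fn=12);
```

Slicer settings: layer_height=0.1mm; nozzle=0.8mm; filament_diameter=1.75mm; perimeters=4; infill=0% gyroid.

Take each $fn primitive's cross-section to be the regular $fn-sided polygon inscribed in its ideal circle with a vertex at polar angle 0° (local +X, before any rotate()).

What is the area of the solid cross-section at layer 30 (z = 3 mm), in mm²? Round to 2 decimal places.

108.00 mm²

At z = 3 mm: the r=6 cylinder contributes a regular 12-gon of circumradius 6 (area = (12/2)·6.000²·sin(360°/12) = 108.00 mm²). Overall, the cross-section is a single solid region. Net area = 108.00 mm².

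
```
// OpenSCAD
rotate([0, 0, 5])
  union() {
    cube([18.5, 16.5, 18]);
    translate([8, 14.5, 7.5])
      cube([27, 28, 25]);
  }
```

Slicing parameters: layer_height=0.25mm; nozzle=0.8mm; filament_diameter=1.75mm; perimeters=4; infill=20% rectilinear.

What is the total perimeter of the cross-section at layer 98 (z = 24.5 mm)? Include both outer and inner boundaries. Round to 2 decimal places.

At z = 24.5 mm: the cube does not reach this height (z outside [0, 18]); the 27×28 cube at (8, 14.5) contributes its full rectangle (perimeter 110.00 mm); Combining (union): only the 27×28 cube at (8, 14.5) is present, so the union is just that shape — boundary = 110.00 mm; (rotated 5° about Z; rotation is an isometry so areas/perimeters/island counts are preserved). Overall, the cross-section is a single solid region. Total boundary length (outer) = 110.00 mm.

110.00 mm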